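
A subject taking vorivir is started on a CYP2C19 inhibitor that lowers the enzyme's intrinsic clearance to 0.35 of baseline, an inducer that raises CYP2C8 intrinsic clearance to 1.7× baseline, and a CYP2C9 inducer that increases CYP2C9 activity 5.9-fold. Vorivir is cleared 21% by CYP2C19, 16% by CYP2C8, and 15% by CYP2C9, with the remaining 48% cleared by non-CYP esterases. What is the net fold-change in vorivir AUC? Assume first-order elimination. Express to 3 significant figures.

The CYP2C19 pathway (21% of clearance) falls to 0.35× activity: 0.21 × 0.35 = 0.0735.
The CYP2C8 pathway (16% of clearance) rises to 1.7× activity: 0.16 × 1.7 = 0.272.
The CYP2C9 pathway (15% of clearance) is boosted to 5.9× activity: 0.15 × 5.9 = 0.885.
The remaining 48% of clearance is unaffected.
New clearance relative to baseline: 0.0735 + 0.272 + 0.885 + 0.48 = 1.7105.
Net AUC ratio = 1 / 1.7105 = 0.585.

0.585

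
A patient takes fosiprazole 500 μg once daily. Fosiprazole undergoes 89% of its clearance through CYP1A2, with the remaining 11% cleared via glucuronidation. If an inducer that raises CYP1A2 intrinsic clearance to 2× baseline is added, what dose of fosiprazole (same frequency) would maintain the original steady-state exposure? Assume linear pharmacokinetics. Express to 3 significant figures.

945 μg

The CYP1A2 pathway (89% of clearance) is boosted to 2× activity: 0.89 × 2 = 1.78.
The remaining 11% of clearance is unaffected.
CL_new/CL_old = 1.78 + 0.11 = 1.89.
Css,avg = (dose rate)/CL, so holding Css fixed requires dose ∝ CL: 500 × 1.89 = 945 μg.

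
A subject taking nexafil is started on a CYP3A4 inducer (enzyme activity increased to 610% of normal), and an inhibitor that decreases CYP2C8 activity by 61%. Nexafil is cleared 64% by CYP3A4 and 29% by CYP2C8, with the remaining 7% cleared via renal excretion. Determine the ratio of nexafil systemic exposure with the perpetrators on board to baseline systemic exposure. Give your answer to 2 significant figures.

The CYP3A4 pathway (64% of clearance) rises to 6.1× activity: 0.64 × 6.1 = 3.904.
The CYP2C8 pathway (29% of clearance) falls to 0.39× activity: 0.29 × 0.39 = 0.1131.
Non-CYP routes (7%) are unchanged.
Relative clearance = 3.904 + 0.1131 + 0.07 = 4.0871.
Because systemic exposure varies inversely with clearance, the combined effect is 1 / 4.0871 = 0.24.

0.24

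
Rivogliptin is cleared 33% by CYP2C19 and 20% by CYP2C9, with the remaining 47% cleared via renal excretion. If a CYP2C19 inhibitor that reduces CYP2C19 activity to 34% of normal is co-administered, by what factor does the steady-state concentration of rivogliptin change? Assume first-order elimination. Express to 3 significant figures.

1.28

The CYP2C19 pathway (33% of clearance) falls to 0.34× activity: 0.33 × 0.34 = 0.1122.
CYP2C9 (20%) and the residual 47% are unaffected.
CL_new/CL_old = 0.1122 + 0.2 + 0.47 = 0.7822.
Steady-state concentration is inversely proportional to clearance, so the fold-change is 1 / 0.7822 = 1.28.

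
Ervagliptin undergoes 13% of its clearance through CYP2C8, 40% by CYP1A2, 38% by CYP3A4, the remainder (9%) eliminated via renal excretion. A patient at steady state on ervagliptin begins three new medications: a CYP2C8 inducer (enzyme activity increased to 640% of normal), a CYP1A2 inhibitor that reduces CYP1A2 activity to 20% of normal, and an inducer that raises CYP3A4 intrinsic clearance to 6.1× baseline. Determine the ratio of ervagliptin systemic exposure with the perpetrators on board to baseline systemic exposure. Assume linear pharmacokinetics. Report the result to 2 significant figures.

The CYP2C8 pathway (13% of clearance) rises to 6.4× activity: 0.13 × 6.4 = 0.832.
The CYP1A2 pathway (40% of clearance) drops to 0.2× activity: 0.4 × 0.2 = 0.08.
The CYP3A4 pathway (38% of clearance) is boosted to 6.1× activity: 0.38 × 6.1 = 2.318.
The remaining 9% of clearance is unaffected.
New clearance relative to baseline: 0.832 + 0.08 + 2.318 + 0.09 = 3.32.
Because systemic exposure varies inversely with clearance, the combined effect is 1 / 3.32 = 0.30.

0.30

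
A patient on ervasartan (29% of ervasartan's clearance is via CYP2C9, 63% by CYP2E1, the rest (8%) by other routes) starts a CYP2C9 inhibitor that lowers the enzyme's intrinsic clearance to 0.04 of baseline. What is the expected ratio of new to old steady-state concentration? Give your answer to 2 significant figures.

1.4

CYP2C9: 0.29 × 0.04 = 0.0116
CYP2E1: 0.63 (unchanged)
Other: 0.08 (unchanged)
New clearance relative to baseline: 0.0116 + 0.63 + 0.08 = 0.7216.
Since steady-state concentration ∝ 1/CL, the ratio is 1 / 0.7216 = 1.4.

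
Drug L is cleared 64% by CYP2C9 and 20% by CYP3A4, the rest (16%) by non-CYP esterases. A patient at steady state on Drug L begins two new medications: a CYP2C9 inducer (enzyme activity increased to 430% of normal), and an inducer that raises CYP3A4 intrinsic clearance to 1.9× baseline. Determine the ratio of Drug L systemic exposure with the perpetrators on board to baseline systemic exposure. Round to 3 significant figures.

0.304

The CYP2C9 pathway (64% of clearance) increases to 4.3× activity: 0.64 × 4.3 = 2.752.
The CYP3A4 pathway (20% of clearance) is boosted to 1.9× activity: 0.2 × 1.9 = 0.38.
Non-CYP routes (16%) are unchanged.
CL_new/CL_old = 2.752 + 0.38 + 0.16 = 3.292.
Systemic exposure ∝ 1/CL: fold-change = 1 / 3.292 = 0.304.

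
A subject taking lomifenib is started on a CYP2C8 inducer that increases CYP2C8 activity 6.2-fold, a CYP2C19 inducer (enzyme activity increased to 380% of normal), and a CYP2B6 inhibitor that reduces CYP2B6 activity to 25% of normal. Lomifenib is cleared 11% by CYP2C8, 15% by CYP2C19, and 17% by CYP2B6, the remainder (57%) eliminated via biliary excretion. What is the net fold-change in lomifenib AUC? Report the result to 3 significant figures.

0.536

CYP2C8: 0.11 × 6.2 = 0.682
CYP2C19: 0.15 × 3.8 = 0.57
CYP2B6: 0.17 × 0.25 = 0.0425
Other: 0.57 (unchanged)
Relative clearance = 0.682 + 0.57 + 0.0425 + 0.57 = 1.8645.
Net AUC ratio = 1 / 1.8645 = 0.536.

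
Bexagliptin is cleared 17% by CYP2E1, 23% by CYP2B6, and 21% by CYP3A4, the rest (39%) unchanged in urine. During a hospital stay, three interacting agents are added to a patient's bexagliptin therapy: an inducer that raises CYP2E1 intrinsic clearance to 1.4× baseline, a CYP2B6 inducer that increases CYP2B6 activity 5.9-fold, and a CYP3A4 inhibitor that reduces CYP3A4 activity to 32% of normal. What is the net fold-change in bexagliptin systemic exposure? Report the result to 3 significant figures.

0.487

CYP2E1: 0.17 × 1.4 = 0.238
CYP2B6: 0.23 × 5.9 = 1.357
CYP3A4: 0.21 × 0.32 = 0.0672
Other: 0.39 (unchanged)
CL_new/CL_old = 0.238 + 1.357 + 0.0672 + 0.39 = 2.0522.
Systemic exposure ∝ 1/CL: fold-change = 1 / 2.0522 = 0.487.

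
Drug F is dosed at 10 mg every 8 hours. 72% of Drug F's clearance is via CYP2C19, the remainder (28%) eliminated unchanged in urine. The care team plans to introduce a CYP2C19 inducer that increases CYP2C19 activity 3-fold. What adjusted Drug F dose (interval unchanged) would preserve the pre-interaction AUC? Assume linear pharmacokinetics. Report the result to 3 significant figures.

24.4 mg

The CYP2C19 pathway (72% of clearance) rises to 3× activity: 0.72 × 3 = 2.16.
The remaining 28% of clearance is unaffected.
CL_new/CL_old = 2.16 + 0.28 = 2.44.
Css,avg = (dose rate)/CL, so holding Css fixed requires dose ∝ CL: 10 × 2.44 = 24.4 mg.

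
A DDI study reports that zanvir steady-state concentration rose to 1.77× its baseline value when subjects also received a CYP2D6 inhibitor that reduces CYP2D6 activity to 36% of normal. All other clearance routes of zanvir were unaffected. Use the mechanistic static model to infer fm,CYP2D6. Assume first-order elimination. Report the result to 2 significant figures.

Call the CYP2D6 fraction fm. After the interaction, CL_new/CL_old = fm × 0.36 + (1 − fm).
Steady-state concentration ratio = 1 / (new CL fraction), so new CL fraction = 1 / 1.77 = 0.565.
fm × 0.36 + 1 − fm = 0.565  ⇒  fm × (0.36 − 1) = −0.435  ⇒  fm = 0.68.

0.68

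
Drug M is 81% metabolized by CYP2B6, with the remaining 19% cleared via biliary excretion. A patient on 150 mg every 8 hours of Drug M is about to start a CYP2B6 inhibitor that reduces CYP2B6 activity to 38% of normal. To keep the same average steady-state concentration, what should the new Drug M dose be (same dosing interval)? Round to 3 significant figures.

74.7 mg

CYP2B6: 0.81 × 0.38 = 0.3078
Other: 0.19 (unchanged)
CL_new/CL_old = 0.3078 + 0.19 = 0.4978.
Css,avg = (dose rate)/CL, so holding Css fixed requires dose ∝ CL: 150 × 0.4978 = 74.7 mg.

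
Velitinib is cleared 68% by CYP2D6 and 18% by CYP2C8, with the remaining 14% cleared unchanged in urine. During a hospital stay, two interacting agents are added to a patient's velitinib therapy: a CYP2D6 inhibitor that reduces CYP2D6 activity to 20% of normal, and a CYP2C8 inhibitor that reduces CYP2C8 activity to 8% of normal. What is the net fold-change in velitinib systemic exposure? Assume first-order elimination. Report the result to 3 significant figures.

CYP2D6: 0.68 × 0.2 = 0.136
CYP2C8: 0.18 × 0.08 = 0.0144
Other: 0.14 (unchanged)
CL_new/CL_old = 0.136 + 0.0144 + 0.14 = 0.2904.
Net systemic exposure ratio = 1 / 0.2904 = 3.44.

3.44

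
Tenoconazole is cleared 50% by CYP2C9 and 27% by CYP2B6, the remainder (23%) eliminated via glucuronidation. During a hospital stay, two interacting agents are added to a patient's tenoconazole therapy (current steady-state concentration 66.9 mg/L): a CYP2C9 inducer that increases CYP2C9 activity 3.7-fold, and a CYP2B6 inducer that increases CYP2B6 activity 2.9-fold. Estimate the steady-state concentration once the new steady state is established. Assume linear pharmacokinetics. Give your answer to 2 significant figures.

23 mg/L

The CYP2C9 pathway (50% of clearance) is boosted to 3.7× activity: 0.5 × 3.7 = 1.85.
The CYP2B6 pathway (27% of clearance) is boosted to 2.9× activity: 0.27 × 2.9 = 0.783.
The remaining 23% of clearance is unaffected.
Relative clearance = 1.85 + 0.783 + 0.23 = 2.863.
Steady-state concentration ∝ 1/CL: new value = 66.9 / 2.863 = 23 mg/L.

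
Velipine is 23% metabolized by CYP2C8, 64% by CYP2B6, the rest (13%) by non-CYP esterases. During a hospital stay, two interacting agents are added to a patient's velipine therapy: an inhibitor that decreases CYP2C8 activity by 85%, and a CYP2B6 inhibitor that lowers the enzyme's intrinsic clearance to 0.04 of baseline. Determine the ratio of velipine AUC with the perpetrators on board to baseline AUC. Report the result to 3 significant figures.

CYP2C8: 0.23 × 0.15 = 0.0345
CYP2B6: 0.64 × 0.04 = 0.0256
Other: 0.13 (unchanged)
New clearance relative to baseline: 0.0345 + 0.0256 + 0.13 = 0.1901.
Because AUC varies inversely with clearance, the combined effect is 1 / 0.1901 = 5.26.

5.26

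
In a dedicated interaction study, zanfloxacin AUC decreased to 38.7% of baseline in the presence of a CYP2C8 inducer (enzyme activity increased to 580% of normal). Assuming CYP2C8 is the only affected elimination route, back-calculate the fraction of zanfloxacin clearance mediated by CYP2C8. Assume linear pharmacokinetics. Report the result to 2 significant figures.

0.33

CL'/CL = 1 / 0.387 = 2.584
5.8·fm + (1 − fm) = 2.584
fm = (2.584 − 1) / (5.8 − 1) = 0.33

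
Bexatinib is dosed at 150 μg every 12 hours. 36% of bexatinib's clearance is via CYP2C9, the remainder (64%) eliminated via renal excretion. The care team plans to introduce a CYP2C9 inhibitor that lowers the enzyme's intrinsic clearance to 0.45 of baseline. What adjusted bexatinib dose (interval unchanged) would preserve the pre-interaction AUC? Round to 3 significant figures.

120 μg

The CYP2C9 pathway (36% of clearance) drops to 0.45× activity: 0.36 × 0.45 = 0.162.
The remaining 64% of clearance is unaffected.
New clearance relative to baseline: 0.162 + 0.64 = 0.802.
Exposure is unchanged when dose changes in proportion to clearance. New dose = 150 μg × 0.802 = 120 μg.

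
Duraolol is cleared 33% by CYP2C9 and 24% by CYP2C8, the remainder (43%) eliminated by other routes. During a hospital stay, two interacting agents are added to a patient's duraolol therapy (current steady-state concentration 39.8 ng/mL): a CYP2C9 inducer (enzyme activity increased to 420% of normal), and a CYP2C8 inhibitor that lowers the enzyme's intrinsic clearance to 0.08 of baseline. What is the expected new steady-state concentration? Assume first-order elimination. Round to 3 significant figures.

CYP2C9: 0.33 × 4.2 = 1.386
CYP2C8: 0.24 × 0.08 = 0.0192
Other: 0.43 (unchanged)
Relative clearance = 1.386 + 0.0192 + 0.43 = 1.8352.
Steady-state concentration ∝ 1/CL: new value = 39.8 / 1.8352 = 21.7 ng/mL.

21.7 ng/mL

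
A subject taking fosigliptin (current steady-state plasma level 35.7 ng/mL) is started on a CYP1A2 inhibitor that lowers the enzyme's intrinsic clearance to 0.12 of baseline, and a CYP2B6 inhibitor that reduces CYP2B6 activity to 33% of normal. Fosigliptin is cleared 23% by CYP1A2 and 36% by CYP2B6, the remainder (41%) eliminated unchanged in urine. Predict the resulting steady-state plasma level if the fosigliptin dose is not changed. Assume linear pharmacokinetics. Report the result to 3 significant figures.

The CYP1A2 pathway (23% of clearance) is reduced to 0.12× activity: 0.23 × 0.12 = 0.0276.
The CYP2B6 pathway (36% of clearance) falls to 0.33× activity: 0.36 × 0.33 = 0.1188.
Non-CYP routes (41%) are unchanged.
CL_new/CL_old = 0.0276 + 0.1188 + 0.41 = 0.5564.
New steady-state plasma level = 35.7 / 0.5564 = 64.2 ng/mL (concentration scales inversely with clearance).

64.2 ng/mL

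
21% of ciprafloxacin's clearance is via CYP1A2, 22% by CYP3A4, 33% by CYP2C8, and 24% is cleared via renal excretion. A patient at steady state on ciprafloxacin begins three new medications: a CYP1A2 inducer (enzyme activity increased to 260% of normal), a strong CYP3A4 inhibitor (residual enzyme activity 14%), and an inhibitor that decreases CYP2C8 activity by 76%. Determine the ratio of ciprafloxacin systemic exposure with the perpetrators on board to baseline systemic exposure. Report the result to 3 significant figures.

1.12

The CYP1A2 pathway (21% of clearance) increases to 2.6× activity: 0.21 × 2.6 = 0.546.
The CYP3A4 pathway (22% of clearance) is reduced to 0.14× activity: 0.22 × 0.14 = 0.0308.
The CYP2C8 pathway (33% of clearance) drops to 0.24× activity: 0.33 × 0.24 = 0.0792.
Non-CYP routes (24%) are unchanged.
New clearance relative to baseline: 0.546 + 0.0308 + 0.0792 + 0.24 = 0.896.
Because systemic exposure varies inversely with clearance, the combined effect is 1 / 0.896 = 1.12.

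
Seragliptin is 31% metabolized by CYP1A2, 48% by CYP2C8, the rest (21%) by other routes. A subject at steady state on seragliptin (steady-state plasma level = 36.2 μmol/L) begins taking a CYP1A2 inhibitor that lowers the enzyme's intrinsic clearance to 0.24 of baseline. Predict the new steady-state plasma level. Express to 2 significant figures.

The CYP1A2 pathway (31% of clearance) drops to 0.24× activity: 0.31 × 0.24 = 0.0744.
CYP2C8 (48%) and the residual 21% are unaffected.
CL_new/CL_old = 0.0744 + 0.48 + 0.21 = 0.7644.
With dosing unchanged, steady-state plasma level scales as 1/CL: 36.2 / 0.7644 = 47 μmol/L.

47 μmol/L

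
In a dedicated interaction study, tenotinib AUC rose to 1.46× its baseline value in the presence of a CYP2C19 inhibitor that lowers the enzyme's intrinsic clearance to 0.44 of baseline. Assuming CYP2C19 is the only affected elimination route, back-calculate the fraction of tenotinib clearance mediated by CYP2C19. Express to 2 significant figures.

CL'/CL = 1 / 1.46 = 0.6849
0.44·fm + (1 − fm) = 0.6849
fm = (0.6849 − 1) / (0.44 − 1) = 0.56

0.56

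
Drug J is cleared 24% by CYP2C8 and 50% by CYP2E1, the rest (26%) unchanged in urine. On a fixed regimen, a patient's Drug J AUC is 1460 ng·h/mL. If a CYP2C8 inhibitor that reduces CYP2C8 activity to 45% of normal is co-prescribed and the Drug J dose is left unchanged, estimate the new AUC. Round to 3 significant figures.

The CYP2C8 pathway (24% of clearance) is reduced to 0.45× activity: 0.24 × 0.45 = 0.108.
CYP2E1 (50%) and the residual 26% are unaffected.
CL_new/CL_old = 0.108 + 0.5 + 0.26 = 0.868.
With dosing unchanged, AUC scales as 1/CL: 1460 / 0.868 = 1.68 × 10³ ng·h/mL.

1.68 × 10³ ng·h/mL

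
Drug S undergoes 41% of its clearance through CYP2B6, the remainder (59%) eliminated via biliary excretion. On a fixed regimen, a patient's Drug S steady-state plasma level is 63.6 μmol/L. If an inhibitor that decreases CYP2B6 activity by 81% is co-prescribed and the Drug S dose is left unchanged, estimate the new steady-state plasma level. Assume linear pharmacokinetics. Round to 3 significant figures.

95.2 μmol/L

The CYP2B6 pathway (41% of clearance) drops to 0.19× activity: 0.41 × 0.19 = 0.0779.
The remaining 59% of clearance is unaffected.
Relative clearance = 0.0779 + 0.59 = 0.6679.
With dosing unchanged, steady-state plasma level scales as 1/CL: 63.6 / 0.6679 = 95.2 μmol/L.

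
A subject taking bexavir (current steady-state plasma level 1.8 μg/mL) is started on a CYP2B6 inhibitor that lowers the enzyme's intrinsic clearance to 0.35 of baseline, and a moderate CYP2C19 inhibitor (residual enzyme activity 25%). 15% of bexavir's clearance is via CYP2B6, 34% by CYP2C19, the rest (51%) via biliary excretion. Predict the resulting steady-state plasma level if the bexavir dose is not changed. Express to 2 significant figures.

CYP2B6: 0.15 × 0.35 = 0.0525
CYP2C19: 0.34 × 0.25 = 0.085
Other: 0.51 (unchanged)
Relative clearance = 0.0525 + 0.085 + 0.51 = 0.6475.
New steady-state plasma level = 1.8 / 0.6475 = 2.8 μg/mL (concentration scales inversely with clearance).

2.8 μg/mL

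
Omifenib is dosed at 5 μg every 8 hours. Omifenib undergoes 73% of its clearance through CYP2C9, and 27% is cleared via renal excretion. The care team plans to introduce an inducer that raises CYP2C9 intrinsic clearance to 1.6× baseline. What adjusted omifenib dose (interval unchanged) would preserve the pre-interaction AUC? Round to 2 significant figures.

CYP2C9: 0.73 × 1.6 = 1.168
Other: 0.27 (unchanged)
Relative clearance = 1.168 + 0.27 = 1.438.
Exposure is unchanged when dose changes in proportion to clearance. New dose = 5 μg × 1.438 = 7.2 μg.

7.2 μg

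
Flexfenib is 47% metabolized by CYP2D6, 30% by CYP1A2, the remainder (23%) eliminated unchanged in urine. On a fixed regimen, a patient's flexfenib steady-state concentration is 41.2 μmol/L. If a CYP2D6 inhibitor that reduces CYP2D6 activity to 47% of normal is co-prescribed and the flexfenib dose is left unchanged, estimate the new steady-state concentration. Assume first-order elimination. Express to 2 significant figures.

CYP2D6: 0.47 × 0.47 = 0.2209
CYP1A2: 0.3 (unchanged)
Other: 0.23 (unchanged)
CL_new/CL_old = 0.2209 + 0.3 + 0.23 = 0.7509.
With dosing unchanged, steady-state concentration scales as 1/CL: 41.2 / 0.7509 = 55 μmol/L.

55 μmol/L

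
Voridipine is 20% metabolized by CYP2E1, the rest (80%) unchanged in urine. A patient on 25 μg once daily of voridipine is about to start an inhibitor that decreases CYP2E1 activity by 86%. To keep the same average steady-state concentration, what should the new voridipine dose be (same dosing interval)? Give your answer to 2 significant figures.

21 μg

The CYP2E1 pathway (20% of clearance) is reduced to 0.14× activity: 0.2 × 0.14 = 0.028.
Non-CYP routes (80%) are unchanged.
New clearance relative to baseline: 0.028 + 0.8 = 0.828.
Css,avg = (dose rate)/CL, so holding Css fixed requires dose ∝ CL: 25 × 0.828 = 21 μg.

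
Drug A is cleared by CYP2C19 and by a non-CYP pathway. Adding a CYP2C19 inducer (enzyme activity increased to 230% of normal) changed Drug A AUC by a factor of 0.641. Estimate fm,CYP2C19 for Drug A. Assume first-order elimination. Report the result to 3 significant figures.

Let x = fm,CYP2C19. Because AUC ∝ 1/CL, relative clearance rose to 1/0.641 = 1.56.
Setting x·2.3 + (1 − x) = 1.56 and solving: x = (1.56 − 1)/(2.3 − 1) = 0.431.

0.431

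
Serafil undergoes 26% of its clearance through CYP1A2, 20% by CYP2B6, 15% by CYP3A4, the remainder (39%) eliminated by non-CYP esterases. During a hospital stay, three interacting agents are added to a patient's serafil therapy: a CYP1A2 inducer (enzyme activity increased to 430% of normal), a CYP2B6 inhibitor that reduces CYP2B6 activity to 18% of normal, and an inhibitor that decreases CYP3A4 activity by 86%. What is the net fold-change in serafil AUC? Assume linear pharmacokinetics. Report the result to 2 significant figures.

The CYP1A2 pathway (26% of clearance) increases to 4.3× activity: 0.26 × 4.3 = 1.118.
The CYP2B6 pathway (20% of clearance) is reduced to 0.18× activity: 0.2 × 0.18 = 0.036.
The CYP3A4 pathway (15% of clearance) is reduced to 0.14× activity: 0.15 × 0.14 = 0.021.
The remaining 39% of clearance is unaffected.
CL_new/CL_old = 1.118 + 0.036 + 0.021 + 0.39 = 1.565.
Because AUC varies inversely with clearance, the combined effect is 1 / 1.565 = 0.64.

0.64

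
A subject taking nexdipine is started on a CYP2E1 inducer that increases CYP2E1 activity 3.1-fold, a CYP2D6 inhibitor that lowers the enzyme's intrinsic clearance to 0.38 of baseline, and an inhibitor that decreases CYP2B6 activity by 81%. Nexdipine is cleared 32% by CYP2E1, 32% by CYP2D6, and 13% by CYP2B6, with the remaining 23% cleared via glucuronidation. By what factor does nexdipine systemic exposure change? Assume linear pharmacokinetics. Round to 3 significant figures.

0.731

CYP2E1: 0.32 × 3.1 = 0.992
CYP2D6: 0.32 × 0.38 = 0.1216
CYP2B6: 0.13 × 0.19 = 0.0247
Other: 0.23 (unchanged)
New clearance relative to baseline: 0.992 + 0.1216 + 0.0247 + 0.23 = 1.3683.
Systemic exposure ∝ 1/CL: fold-change = 1 / 1.3683 = 0.731.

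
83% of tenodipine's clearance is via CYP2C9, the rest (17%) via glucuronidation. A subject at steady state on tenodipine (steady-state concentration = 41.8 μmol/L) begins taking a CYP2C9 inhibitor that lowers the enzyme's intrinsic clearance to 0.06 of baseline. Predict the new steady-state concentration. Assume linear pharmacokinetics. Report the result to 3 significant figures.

The CYP2C9 pathway (83% of clearance) falls to 0.06× activity: 0.83 × 0.06 = 0.0498.
The remaining 17% of clearance is unaffected.
Relative clearance = 0.0498 + 0.17 = 0.2198.
Steady-state concentration ∝ 1/CL, so new value = 41.8 / 0.2198 = 190 μmol/L.

190 μmol/L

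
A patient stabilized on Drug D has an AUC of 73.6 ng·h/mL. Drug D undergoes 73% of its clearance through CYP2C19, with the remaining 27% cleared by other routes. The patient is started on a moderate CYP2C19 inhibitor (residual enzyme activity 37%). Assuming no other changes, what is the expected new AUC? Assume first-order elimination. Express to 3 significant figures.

136 ng·h/mL

The CYP2C19 pathway (73% of clearance) is reduced to 0.37× activity: 0.73 × 0.37 = 0.2701.
Non-CYP routes (27%) are unchanged.
New clearance relative to baseline: 0.2701 + 0.27 = 0.5401.
AUC ∝ 1/CL, so new value = 73.6 / 0.5401 = 136 ng·h/mL.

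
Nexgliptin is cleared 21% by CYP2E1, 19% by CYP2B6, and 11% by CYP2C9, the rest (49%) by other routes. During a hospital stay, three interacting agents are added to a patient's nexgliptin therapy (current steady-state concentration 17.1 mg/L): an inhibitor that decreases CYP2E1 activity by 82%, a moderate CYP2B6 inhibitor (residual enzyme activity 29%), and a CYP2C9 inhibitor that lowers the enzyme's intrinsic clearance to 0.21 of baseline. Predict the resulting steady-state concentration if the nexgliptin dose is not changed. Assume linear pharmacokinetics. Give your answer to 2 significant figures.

28 mg/L

The CYP2E1 pathway (21% of clearance) falls to 0.18× activity: 0.21 × 0.18 = 0.0378.
The CYP2B6 pathway (19% of clearance) drops to 0.29× activity: 0.19 × 0.29 = 0.0551.
The CYP2C9 pathway (11% of clearance) is reduced to 0.21× activity: 0.11 × 0.21 = 0.0231.
Non-CYP routes (49%) are unchanged.
Relative clearance = 0.0378 + 0.0551 + 0.0231 + 0.49 = 0.606.
Steady-state concentration ∝ 1/CL: new value = 17.1 / 0.606 = 28 mg/L.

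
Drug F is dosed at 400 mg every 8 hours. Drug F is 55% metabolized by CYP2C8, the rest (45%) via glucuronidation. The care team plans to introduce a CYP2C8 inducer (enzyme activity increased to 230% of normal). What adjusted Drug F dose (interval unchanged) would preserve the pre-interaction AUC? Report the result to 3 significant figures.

CYP2C8: 0.55 × 2.3 = 1.265
Other: 0.45 (unchanged)
Relative clearance = 1.265 + 0.45 = 1.715.
Css,avg = (dose rate)/CL, so holding Css fixed requires dose ∝ CL: 400 × 1.715 = 686 mg.

686 mg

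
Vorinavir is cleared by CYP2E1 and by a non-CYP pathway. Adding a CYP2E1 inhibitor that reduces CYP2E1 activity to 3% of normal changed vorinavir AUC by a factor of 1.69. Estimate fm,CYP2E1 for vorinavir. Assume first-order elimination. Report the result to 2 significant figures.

CL'/CL = 1 / 1.69 = 0.5917
0.03·fm + (1 − fm) = 0.5917
fm = (0.5917 − 1) / (0.03 − 1) = 0.42

0.42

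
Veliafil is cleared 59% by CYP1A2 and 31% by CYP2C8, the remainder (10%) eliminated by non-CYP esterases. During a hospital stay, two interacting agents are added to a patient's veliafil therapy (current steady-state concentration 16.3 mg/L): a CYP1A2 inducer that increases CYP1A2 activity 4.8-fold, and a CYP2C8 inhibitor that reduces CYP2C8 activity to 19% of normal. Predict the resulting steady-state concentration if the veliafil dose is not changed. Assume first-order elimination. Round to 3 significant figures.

CYP1A2: 0.59 × 4.8 = 2.832
CYP2C8: 0.31 × 0.19 = 0.0589
Other: 0.1 (unchanged)
Relative clearance = 2.832 + 0.0589 + 0.1 = 2.9909.
New steady-state concentration = 16.3 / 2.9909 = 5.45 mg/L (concentration scales inversely with clearance).

5.45 mg/L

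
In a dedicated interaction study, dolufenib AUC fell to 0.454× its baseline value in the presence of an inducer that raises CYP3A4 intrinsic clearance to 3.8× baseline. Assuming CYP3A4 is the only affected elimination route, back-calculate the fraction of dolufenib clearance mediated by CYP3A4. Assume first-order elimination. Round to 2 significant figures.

Write x for the fraction cleared via CYP3A4. The observed AUC change means clearance rose to 1/0.454 = 2.203 of baseline.
Only the CYP3A4 route changed, so 2.203 = x·3.8 + (1 − x), giving x = 0.43.

0.43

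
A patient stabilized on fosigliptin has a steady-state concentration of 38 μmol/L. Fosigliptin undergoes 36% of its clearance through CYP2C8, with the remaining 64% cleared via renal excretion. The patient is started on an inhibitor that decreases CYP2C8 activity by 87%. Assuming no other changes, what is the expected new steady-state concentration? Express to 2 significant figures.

CYP2C8: 0.36 × 0.13 = 0.0468
Other: 0.64 (unchanged)
CL_new/CL_old = 0.0468 + 0.64 = 0.6868.
New steady-state concentration = baseline ÷ relative clearance = 38 / 0.6868 = 55 μmol/L.

55 μmol/L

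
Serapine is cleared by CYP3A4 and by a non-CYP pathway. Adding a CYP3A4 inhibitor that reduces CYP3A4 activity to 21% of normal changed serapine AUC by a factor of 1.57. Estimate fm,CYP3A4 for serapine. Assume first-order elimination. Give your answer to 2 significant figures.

CL'/CL = 1 / 1.57 = 0.6369
0.21·fm + (1 − fm) = 0.6369
fm = (0.6369 − 1) / (0.21 − 1) = 0.46

0.46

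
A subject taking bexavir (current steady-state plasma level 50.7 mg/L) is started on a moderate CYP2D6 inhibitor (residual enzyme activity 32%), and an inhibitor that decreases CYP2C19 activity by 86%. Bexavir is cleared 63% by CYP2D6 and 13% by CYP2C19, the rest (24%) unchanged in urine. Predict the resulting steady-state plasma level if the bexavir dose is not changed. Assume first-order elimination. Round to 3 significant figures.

110 mg/L

CYP2D6: 0.63 × 0.32 = 0.2016
CYP2C19: 0.13 × 0.14 = 0.0182
Other: 0.24 (unchanged)
New clearance relative to baseline: 0.2016 + 0.0182 + 0.24 = 0.4598.
Dividing the baseline by the relative clearance: 50.7 / 0.4598 = 110 mg/L.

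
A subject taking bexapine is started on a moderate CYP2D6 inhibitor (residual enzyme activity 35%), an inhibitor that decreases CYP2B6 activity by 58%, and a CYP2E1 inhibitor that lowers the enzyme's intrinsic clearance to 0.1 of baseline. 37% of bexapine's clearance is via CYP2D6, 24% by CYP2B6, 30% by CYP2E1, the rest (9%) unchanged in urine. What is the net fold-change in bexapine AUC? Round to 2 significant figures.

2.9

The CYP2D6 pathway (37% of clearance) is reduced to 0.35× activity: 0.37 × 0.35 = 0.1295.
The CYP2B6 pathway (24% of clearance) is reduced to 0.42× activity: 0.24 × 0.42 = 0.1008.
The CYP2E1 pathway (30% of clearance) falls to 0.1× activity: 0.3 × 0.1 = 0.03.
Non-CYP routes (9%) are unchanged.
CL_new/CL_old = 0.1295 + 0.1008 + 0.03 + 0.09 = 0.3503.
Because AUC varies inversely with clearance, the combined effect is 1 / 0.3503 = 2.9.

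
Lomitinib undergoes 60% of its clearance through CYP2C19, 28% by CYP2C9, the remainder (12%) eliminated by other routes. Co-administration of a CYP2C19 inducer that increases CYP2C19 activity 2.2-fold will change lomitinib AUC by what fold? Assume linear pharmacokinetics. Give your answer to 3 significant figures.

0.581

CYP2C19: 0.6 × 2.2 = 1.32
CYP2C9: 0.28 (unchanged)
Other: 0.12 (unchanged)
Relative clearance = 1.32 + 0.28 + 0.12 = 1.72.
AUC is inversely proportional to clearance, so the fold-change is 1 / 1.72 = 0.581.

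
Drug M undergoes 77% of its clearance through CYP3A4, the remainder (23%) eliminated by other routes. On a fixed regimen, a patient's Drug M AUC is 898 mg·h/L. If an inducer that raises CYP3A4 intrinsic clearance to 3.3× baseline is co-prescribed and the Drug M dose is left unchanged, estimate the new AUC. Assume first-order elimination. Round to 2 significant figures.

The CYP3A4 pathway (77% of clearance) is boosted to 3.3× activity: 0.77 × 3.3 = 2.541.
The remaining 23% of clearance is unaffected.
Relative clearance = 2.541 + 0.23 = 2.771.
New AUC = baseline ÷ relative clearance = 898 / 2.771 = 3.2 × 10² mg·h/L.

3.2 × 10² mg·h/L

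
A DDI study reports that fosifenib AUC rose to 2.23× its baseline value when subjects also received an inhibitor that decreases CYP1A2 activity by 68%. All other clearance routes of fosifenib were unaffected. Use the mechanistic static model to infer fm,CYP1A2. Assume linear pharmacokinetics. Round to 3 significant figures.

Call the CYP1A2 fraction fm. After the interaction, CL_new/CL_old = fm × 0.32 + (1 − fm).
AUC ratio = 1 / (new CL fraction), so new CL fraction = 1 / 2.23 = 0.4484.
fm × 0.32 + 1 − fm = 0.4484  ⇒  fm × (0.32 − 1) = −0.5516  ⇒  fm = 0.811.

0.811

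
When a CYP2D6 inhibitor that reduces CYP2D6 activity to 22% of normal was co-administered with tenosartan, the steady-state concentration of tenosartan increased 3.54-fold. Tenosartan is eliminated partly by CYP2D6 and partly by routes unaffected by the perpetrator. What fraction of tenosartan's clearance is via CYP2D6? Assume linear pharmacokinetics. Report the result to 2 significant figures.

Write x for the fraction cleared via CYP2D6. The observed steady-state concentration change means clearance fell to 1/3.54 = 0.2825 of baseline.
Only the CYP2D6 route changed, so 0.2825 = x·0.22 + (1 − x), giving x = 0.92.

0.92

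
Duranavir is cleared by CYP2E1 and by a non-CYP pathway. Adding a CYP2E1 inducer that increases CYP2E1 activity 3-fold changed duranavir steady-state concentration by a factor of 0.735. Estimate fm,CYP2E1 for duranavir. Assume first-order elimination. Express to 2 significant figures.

Let fm be the CYP2E1 fraction. New clearance relative to baseline = fm × 3 + (1 − fm).
Steady-state concentration ratio = 1 / (new CL fraction), so new CL fraction = 1 / 0.735 = 1.361.
fm × 3 + 1 − fm = 1.361  ⇒  fm × (3 − 1) = 0.3605  ⇒  fm = 0.18.

0.18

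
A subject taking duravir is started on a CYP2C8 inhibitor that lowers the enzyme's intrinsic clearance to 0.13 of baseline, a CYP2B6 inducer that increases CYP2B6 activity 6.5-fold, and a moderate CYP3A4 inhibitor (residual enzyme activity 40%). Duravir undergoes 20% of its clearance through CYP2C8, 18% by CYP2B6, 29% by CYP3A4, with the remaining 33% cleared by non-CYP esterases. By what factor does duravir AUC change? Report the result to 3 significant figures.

0.609

The CYP2C8 pathway (20% of clearance) falls to 0.13× activity: 0.2 × 0.13 = 0.026.
The CYP2B6 pathway (18% of clearance) increases to 6.5× activity: 0.18 × 6.5 = 1.17.
The CYP3A4 pathway (29% of clearance) drops to 0.4× activity: 0.29 × 0.4 = 0.116.
The remaining 33% of clearance is unaffected.
CL_new/CL_old = 0.026 + 1.17 + 0.116 + 0.33 = 1.642.
Because AUC varies inversely with clearance, the combined effect is 1 / 1.642 = 0.609.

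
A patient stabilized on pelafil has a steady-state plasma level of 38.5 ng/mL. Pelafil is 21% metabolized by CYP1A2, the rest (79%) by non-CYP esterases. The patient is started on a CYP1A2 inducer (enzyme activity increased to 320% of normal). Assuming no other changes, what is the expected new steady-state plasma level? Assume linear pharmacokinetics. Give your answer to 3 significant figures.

CYP1A2: 0.21 × 3.2 = 0.672
Other: 0.79 (unchanged)
CL_new/CL_old = 0.672 + 0.79 = 1.462.
Steady-state plasma level ∝ 1/CL, so new value = 38.5 / 1.462 = 26.3 ng/mL.

26.3 ng/mL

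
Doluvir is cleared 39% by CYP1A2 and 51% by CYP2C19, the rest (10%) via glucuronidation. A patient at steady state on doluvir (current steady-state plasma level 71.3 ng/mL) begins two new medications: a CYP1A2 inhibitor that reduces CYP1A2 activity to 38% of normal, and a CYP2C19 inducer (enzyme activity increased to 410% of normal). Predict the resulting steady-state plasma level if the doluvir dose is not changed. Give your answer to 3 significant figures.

30.5 ng/mL

The CYP1A2 pathway (39% of clearance) drops to 0.38× activity: 0.39 × 0.38 = 0.1482.
The CYP2C19 pathway (51% of clearance) increases to 4.1× activity: 0.51 × 4.1 = 2.091.
Non-CYP routes (10%) are unchanged.
CL_new/CL_old = 0.1482 + 2.091 + 0.1 = 2.3392.
Dividing the baseline by the relative clearance: 71.3 / 2.3392 = 30.5 ng/mL.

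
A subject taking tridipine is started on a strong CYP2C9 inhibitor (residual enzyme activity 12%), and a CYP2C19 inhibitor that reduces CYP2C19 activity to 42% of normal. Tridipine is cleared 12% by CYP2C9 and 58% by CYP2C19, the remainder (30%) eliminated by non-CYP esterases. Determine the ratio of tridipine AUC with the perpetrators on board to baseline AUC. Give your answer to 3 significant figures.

CYP2C9: 0.12 × 0.12 = 0.0144
CYP2C19: 0.58 × 0.42 = 0.2436
Other: 0.3 (unchanged)
Relative clearance = 0.0144 + 0.2436 + 0.3 = 0.558.
Net AUC ratio = 1 / 0.558 = 1.79.

1.79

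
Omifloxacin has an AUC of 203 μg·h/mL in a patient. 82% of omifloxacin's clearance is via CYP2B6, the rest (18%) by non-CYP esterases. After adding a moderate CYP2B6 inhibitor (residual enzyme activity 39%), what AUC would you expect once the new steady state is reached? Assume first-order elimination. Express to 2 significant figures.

4.1 × 10² μg·h/mL

CYP2B6: 0.82 × 0.39 = 0.3198
Other: 0.18 (unchanged)
New clearance relative to baseline: 0.3198 + 0.18 = 0.4998.
New AUC = baseline ÷ relative clearance = 203 / 0.4998 = 4.1 × 10² μg·h/mL.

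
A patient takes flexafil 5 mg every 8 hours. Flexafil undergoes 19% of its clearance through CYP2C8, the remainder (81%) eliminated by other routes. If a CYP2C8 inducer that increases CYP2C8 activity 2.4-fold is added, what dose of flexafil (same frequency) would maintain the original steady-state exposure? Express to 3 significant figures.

CYP2C8: 0.19 × 2.4 = 0.456
Other: 0.81 (unchanged)
CL_new/CL_old = 0.456 + 0.81 = 1.266.
Exposure is unchanged when dose changes in proportion to clearance. New dose = 5 mg × 1.266 = 6.33 mg.

6.33 mg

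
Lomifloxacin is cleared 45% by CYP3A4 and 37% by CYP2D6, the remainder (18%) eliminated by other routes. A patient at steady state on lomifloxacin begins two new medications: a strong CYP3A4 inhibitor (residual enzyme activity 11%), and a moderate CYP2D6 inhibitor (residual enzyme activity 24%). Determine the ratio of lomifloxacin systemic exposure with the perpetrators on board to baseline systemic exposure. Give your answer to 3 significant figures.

3.14

CYP3A4: 0.45 × 0.11 = 0.0495
CYP2D6: 0.37 × 0.24 = 0.0888
Other: 0.18 (unchanged)
CL_new/CL_old = 0.0495 + 0.0888 + 0.18 = 0.3183.
Net systemic exposure ratio = 1 / 0.3183 = 3.14.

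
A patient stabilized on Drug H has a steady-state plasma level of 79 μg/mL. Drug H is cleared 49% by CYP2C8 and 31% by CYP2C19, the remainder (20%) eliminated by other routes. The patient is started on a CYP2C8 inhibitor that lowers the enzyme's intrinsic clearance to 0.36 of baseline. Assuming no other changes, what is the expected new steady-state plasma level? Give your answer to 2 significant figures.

CYP2C8: 0.49 × 0.36 = 0.1764
CYP2C19: 0.31 (unchanged)
Other: 0.2 (unchanged)
CL_new/CL_old = 0.1764 + 0.31 + 0.2 = 0.6864.
Steady-state plasma level ∝ 1/CL, so new value = 79 / 0.6864 = 1.2 × 10² μg/mL.

1.2 × 10² μg/mL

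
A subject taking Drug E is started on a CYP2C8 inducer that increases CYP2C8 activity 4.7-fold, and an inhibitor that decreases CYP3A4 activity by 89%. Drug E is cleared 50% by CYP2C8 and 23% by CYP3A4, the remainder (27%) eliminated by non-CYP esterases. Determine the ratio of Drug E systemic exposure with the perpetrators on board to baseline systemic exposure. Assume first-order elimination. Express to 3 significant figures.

0.378

The CYP2C8 pathway (50% of clearance) is boosted to 4.7× activity: 0.5 × 4.7 = 2.35.
The CYP3A4 pathway (23% of clearance) is reduced to 0.11× activity: 0.23 × 0.11 = 0.0253.
Non-CYP routes (27%) are unchanged.
New clearance relative to baseline: 2.35 + 0.0253 + 0.27 = 2.6453.
Systemic exposure ∝ 1/CL: fold-change = 1 / 2.6453 = 0.378.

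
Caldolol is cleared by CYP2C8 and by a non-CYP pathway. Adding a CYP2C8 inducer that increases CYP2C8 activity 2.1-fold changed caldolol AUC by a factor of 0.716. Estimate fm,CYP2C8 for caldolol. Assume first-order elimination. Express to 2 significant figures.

0.36

CL'/CL = 1 / 0.716 = 1.397
2.1·fm + (1 − fm) = 1.397
fm = (1.397 − 1) / (2.1 − 1) = 0.36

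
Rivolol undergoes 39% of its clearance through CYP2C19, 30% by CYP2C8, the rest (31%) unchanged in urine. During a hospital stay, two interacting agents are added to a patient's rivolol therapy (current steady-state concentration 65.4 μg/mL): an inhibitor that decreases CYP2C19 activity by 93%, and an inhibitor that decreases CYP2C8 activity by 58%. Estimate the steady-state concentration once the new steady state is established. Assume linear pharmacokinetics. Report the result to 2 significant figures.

1.4 × 10² μg/mL

The CYP2C19 pathway (39% of clearance) drops to 0.07× activity: 0.39 × 0.07 = 0.0273.
The CYP2C8 pathway (30% of clearance) falls to 0.42× activity: 0.3 × 0.42 = 0.126.
Non-CYP routes (31%) are unchanged.
Relative clearance = 0.0273 + 0.126 + 0.31 = 0.4633.
Dividing the baseline by the relative clearance: 65.4 / 0.4633 = 1.4 × 10² μg/mL.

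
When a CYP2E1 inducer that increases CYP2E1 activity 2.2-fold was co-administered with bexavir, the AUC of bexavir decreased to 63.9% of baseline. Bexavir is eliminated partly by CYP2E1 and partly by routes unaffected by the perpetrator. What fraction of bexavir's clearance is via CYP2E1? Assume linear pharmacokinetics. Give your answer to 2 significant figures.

0.47

CL'/CL = 1 / 0.639 = 1.565
2.2·fm + (1 − fm) = 1.565
fm = (1.565 − 1) / (2.2 − 1) = 0.47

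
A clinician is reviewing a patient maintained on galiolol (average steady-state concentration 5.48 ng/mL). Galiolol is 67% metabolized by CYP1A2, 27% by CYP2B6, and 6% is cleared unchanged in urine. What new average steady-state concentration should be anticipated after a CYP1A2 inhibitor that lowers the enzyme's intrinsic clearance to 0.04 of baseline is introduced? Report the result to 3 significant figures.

15.4 ng/mL

CYP1A2: 0.67 × 0.04 = 0.0268
CYP2B6: 0.27 (unchanged)
Other: 0.06 (unchanged)
Relative clearance = 0.0268 + 0.27 + 0.06 = 0.3568.
With dosing unchanged, average steady-state concentration scales as 1/CL: 5.48 / 0.3568 = 15.4 ng/mL.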